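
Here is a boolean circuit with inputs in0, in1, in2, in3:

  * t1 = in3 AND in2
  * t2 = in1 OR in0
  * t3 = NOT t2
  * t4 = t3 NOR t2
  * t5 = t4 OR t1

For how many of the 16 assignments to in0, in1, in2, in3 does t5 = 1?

t5 = t4 OR t1 must be 1, so at least one of t4, t1 is 1.
Satisfying assignments:
  in0=0, in1=0, in2=1, in3=1
  in0=0, in1=1, in2=1, in3=1
  in0=1, in1=0, in2=1, in3=1
  in0=1, in1=1, in2=1, in3=1

4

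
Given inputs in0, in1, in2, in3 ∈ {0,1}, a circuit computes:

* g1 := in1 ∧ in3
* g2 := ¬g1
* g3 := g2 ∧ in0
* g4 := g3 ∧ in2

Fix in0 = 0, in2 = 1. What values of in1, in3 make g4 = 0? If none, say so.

in1=0, in3=1

g4 = g3 ∧ in2 must be 0, so at least one of g3, in2 is 0.
Check with in0 = 0, in2 = 1 and in1=0, in3=1:
g1 = in1 ∧ in3 = 0 ∧ 1 = 0
g2 = ¬g1 = ¬0 = 1
g3 = g2 ∧ in0 = 1 ∧ 0 = 0
g4 = g3 ∧ in2 = 0 ∧ 1 = 0
So g4 = 0.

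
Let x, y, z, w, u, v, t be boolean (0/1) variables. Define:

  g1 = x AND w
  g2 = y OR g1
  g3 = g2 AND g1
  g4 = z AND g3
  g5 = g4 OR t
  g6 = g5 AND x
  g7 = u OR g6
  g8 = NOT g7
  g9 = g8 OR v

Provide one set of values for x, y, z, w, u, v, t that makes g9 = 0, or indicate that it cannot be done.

Check with x=0, y=1, z=1, w=1, u=1, v=0, t=0:
g1 = x AND w = 0 AND 1 = 0
g2 = y OR g1 = 1 OR 0 = 1
g3 = g2 AND g1 = 1 AND 0 = 0
g4 = z AND g3 = 1 AND 0 = 0
g5 = g4 OR t = 0 OR 0 = 0
g6 = g5 AND x = 0 AND 0 = 0
g7 = u OR g6 = 1 OR 0 = 1
g8 = NOT g7 = NOT 1 = 0
g9 = g8 OR v = 0 OR 0 = 0
So g9 = 0 as required.

x=0, y=1, z=1, w=1, u=1, v=0, t=0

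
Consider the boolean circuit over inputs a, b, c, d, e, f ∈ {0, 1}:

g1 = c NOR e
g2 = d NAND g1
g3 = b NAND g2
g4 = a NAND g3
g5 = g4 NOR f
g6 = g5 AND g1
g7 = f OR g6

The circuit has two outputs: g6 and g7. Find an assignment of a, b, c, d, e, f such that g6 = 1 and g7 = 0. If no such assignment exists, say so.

Across all 64 input combinations, none give both g6 = 1 and g7 = 0.

no solution exists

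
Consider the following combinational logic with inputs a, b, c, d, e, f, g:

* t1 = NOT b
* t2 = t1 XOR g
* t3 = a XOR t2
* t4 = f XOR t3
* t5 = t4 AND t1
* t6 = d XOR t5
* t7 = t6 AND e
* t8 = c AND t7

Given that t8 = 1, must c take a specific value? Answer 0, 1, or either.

t8 = c AND t7 must be 1, so both c = 1 and t7 = 1.
t7 = t6 AND e must be 1, so both t6 = 1 and e = 1.
Every assignment with t8 = 1 has c = 1; there are 16 such assignment(s).

1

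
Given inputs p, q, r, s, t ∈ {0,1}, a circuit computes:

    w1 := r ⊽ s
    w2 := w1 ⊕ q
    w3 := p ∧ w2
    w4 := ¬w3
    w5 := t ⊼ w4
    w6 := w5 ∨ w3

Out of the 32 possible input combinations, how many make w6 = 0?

w6 = w5 ∨ w3 must be 0, so both w5 = 0 and w3 = 0.
w5 = t ⊼ w4 must be 0, so both t = 1 and w4 = 1.
w3 = p ∧ w2 must be 0, so at least one of p, w2 is 0.
Enumerating the 32 input combinations, 12 give w6 = 0 and 20 give w6 = 1.

12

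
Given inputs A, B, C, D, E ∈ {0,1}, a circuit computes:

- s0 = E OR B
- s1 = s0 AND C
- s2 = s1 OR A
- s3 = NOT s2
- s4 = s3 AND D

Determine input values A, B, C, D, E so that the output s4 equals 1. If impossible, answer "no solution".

A=0 B=0 C=0 D=1 E=0

s4 = s3 AND D must be 1, so both s3 = 1 and D = 1.
Check with A=0 B=0 C=0 D=1 E=0:
s0 = E OR B = 0 OR 0 = 0
s1 = s0 AND C = 0 AND 0 = 0
s2 = s1 OR A = 0 OR 0 = 0
s3 = NOT s2 = NOT 0 = 1
s4 = s3 AND D = 1 AND 1 = 1
So s4 = 1 as required.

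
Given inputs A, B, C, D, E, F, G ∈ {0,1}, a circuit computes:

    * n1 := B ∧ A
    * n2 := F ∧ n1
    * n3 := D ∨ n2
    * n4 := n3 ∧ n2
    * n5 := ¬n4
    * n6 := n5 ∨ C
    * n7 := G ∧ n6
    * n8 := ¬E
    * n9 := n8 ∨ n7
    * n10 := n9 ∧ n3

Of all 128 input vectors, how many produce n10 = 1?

n10 = n9 ∧ n3 must be 1, so both n9 = 1 and n3 = 1.
Enumerating the 128 input combinations, 52 give n10 = 1 and 76 give n10 = 0.

52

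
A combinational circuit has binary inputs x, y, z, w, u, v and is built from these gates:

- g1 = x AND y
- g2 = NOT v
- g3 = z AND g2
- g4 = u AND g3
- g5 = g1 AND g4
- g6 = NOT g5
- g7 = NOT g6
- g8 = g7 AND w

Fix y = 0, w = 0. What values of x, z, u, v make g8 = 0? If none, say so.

x=0, z=0, u=1, v=0

Check with y = 0, w = 0 and x=0, z=0, u=1, v=0:
g1 = x AND y = 0 AND 0 = 0
g2 = NOT v = NOT 0 = 1
g3 = z AND g2 = 0 AND 1 = 0
g4 = u AND g3 = 1 AND 0 = 0
g5 = g1 AND g4 = 0 AND 0 = 0
g6 = NOT g5 = NOT 0 = 1
g7 = NOT g6 = NOT 1 = 0
g8 = g7 AND w = 0 AND 0 = 0
So g8 = 0.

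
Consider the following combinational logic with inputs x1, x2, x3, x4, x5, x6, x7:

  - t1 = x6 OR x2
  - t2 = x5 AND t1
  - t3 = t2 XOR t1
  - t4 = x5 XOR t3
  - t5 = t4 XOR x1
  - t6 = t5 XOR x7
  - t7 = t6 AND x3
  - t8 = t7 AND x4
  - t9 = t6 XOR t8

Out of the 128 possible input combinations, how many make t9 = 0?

80

t9 = t6 XOR t8 must be 0, so t6 and t8 are equal.
Enumerating the 128 input combinations, 80 give t9 = 0 and 48 give t9 = 1.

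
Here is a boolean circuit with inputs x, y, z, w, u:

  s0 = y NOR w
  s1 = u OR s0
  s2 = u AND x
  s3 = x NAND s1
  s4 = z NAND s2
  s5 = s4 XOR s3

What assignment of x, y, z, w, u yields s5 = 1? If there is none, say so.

x=1, y=0, z=0, w=1, u=1

Check with x=1, y=0, z=0, w=1, u=1:
s0 = y NOR w = 0 NOR 1 = 0
s1 = u OR s0 = 1 OR 0 = 1
s2 = u AND x = 1 AND 1 = 1
s3 = x NAND s1 = 1 NAND 1 = 0
s4 = z NAND s2 = 0 NAND 1 = 1
s5 = s4 XOR s3 = 1 XOR 0 = 1
So s5 = 1 as required.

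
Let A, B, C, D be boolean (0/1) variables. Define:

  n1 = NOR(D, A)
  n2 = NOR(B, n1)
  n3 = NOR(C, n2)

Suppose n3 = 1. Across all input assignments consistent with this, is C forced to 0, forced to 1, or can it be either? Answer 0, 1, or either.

n3 = NOR(C, n2) must be 1, so both C = 0 and n2 = 0.
n2 = NOR(B, n1) must be 0, so at least one of B, n1 is 1.
Every assignment with n3 = 1 has C = 0; there are 5 such assignment(s).

0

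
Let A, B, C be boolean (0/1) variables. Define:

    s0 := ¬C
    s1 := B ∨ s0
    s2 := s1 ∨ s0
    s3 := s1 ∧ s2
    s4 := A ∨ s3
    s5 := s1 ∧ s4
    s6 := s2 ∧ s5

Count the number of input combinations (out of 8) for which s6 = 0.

s6 = s2 ∧ s5 must be 0, so at least one of s2, s5 is 0.
Satisfying assignments:
  A=0, B=0, C=1
  A=1, B=0, C=1

2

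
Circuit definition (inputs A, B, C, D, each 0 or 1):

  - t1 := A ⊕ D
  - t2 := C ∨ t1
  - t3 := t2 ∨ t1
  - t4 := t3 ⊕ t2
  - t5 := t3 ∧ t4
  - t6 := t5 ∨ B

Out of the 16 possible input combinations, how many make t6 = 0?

t6 = t5 ∨ B must be 0, so both t5 = 0 and B = 0.
Enumerating the 16 input combinations, 8 give t6 = 0 and 8 give t6 = 1.

8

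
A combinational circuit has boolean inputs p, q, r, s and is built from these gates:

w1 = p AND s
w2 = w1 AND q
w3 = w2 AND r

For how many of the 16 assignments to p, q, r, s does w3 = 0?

15

w3 = w2 AND r must be 0, so at least one of w2, r is 0.
Enumerating the 16 input combinations, 15 give w3 = 0 and 1 give w3 = 1.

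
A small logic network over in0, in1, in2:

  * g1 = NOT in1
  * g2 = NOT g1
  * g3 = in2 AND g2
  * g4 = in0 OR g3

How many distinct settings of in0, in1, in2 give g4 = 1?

g4 = in0 OR g3 must be 1, so at least one of in0, g3 is 1.
Satisfying assignments:
  in0=0, in1=1, in2=1
  in0=1, in1=0, in2=0
  in0=1, in1=0, in2=1
  in0=1, in1=1, in2=0
  in0=1, in1=1, in2=1

5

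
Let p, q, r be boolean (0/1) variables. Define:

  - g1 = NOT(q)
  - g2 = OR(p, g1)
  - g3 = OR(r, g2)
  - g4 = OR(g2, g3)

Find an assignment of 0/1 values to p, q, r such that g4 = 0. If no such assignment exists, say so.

g4 = OR(g2, g3) must be 0, so both g2 = 0 and g3 = 0.
g2 = OR(p, g1) must be 0, so both p = 0 and g1 = 0.
g3 = OR(r, g2) must be 0, so both r = 0 and g2 = 0.
Check with p=0, q=1, r=0:
g1 = NOT(q) = NOT 1 = 0
g2 = OR(p, g1) = OR(0, 0) = 0
g3 = OR(r, g2) = OR(0, 0) = 0
g4 = OR(g2, g3) = OR(0, 0) = 0
So g4 = 0 as required.

p=0, q=1, r=0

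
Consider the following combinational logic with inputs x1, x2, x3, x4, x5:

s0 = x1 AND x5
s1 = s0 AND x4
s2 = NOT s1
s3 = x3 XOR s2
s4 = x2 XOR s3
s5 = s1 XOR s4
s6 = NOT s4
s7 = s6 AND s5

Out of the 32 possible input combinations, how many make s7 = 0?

30

s7 = s6 AND s5 must be 0, so at least one of s6, s5 is 0.
Enumerating the 32 input combinations, 30 give s7 = 0 and 2 give s7 = 1.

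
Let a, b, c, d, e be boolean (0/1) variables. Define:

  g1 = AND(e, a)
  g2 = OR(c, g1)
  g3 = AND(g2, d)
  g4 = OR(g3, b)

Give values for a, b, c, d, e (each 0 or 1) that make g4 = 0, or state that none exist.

g4 = OR(g3, b) must be 0, so both g3 = 0 and b = 0.
g3 = AND(g2, d) must be 0, so at least one of g2, d is 0.
Check with a=1 b=0 c=1 d=0 e=1:
g1 = AND(e, a) = AND(1, 1) = 1
g2 = OR(c, g1) = OR(1, 1) = 1
g3 = AND(g2, d) = AND(1, 0) = 0
g4 = OR(g3, b) = OR(0, 0) = 0
So g4 = 0 as required.

a=1 b=0 c=1 d=0 e=1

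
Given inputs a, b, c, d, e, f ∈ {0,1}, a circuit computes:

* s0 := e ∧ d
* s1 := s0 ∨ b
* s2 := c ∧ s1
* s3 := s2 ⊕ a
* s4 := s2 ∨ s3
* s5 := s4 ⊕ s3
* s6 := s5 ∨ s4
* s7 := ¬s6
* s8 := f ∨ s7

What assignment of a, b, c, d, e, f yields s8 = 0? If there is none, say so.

s8 = f ∨ s7 must be 0, so both f = 0 and s7 = 0.
s7 = ¬s6 must be 0, so s6 = 1.
s6 = s5 ∨ s4 must be 1, so at least one of s5, s4 is 1.
Check with a=0, b=1, c=1, d=0, e=0, f=0:
s0 = e ∧ d = 0 ∧ 0 = 0
s1 = s0 ∨ b = 0 ∨ 1 = 1
s2 = c ∧ s1 = 1 ∧ 1 = 1
s3 = s2 ⊕ a = 1 ⊕ 0 = 1
s4 = s2 ∨ s3 = 1 ∨ 1 = 1
s5 = s4 ⊕ s3 = 1 ⊕ 1 = 0
s6 = s5 ∨ s4 = 0 ∨ 1 = 1
s7 = ¬s6 = ¬1 = 0
s8 = f ∨ s7 = 0 ∨ 0 = 0
So s8 = 0 as required.

a=0, b=1, c=1, d=0, e=0, f=0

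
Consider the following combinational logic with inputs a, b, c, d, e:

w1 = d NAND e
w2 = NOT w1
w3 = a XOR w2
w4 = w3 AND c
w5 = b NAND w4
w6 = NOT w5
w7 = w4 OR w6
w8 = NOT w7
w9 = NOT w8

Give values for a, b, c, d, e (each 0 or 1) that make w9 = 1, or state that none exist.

w9 = NOT w8 must be 1, so w8 = 0.
w8 = NOT w7 must be 0, so w7 = 1.
w7 = w4 OR w6 must be 1, so at least one of w4, w6 is 1.
Check with a=1, b=1, c=1, d=0, e=1:
w1 = d NAND e = 0 NAND 1 = 1
w2 = NOT w1 = NOT 1 = 0
w3 = a XOR w2 = 1 XOR 0 = 1
w4 = w3 AND c = 1 AND 1 = 1
w5 = b NAND w4 = 1 NAND 1 = 0
w6 = NOT w5 = NOT 0 = 1
w7 = w4 OR w6 = 1 OR 1 = 1
w8 = NOT w7 = NOT 1 = 0
w9 = NOT w8 = NOT 0 = 1
So w9 = 1 as required.

a=1, b=1, c=1, d=0, e=1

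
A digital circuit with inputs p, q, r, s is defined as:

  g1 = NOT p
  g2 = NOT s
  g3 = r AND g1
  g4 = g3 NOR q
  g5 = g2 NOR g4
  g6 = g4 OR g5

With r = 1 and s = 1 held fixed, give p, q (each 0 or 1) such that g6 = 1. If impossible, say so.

p=0, q=0

g6 = g4 OR g5 must be 1, so at least one of g4, g5 is 1.
Check with r = 1 and s = 1 and p=0, q=0:
g1 = NOT p = NOT 0 = 1
g2 = NOT s = NOT 1 = 0
g3 = r AND g1 = 1 AND 1 = 1
g4 = g3 NOR q = 1 NOR 0 = 0
g5 = g2 NOR g4 = 0 NOR 0 = 1
g6 = g4 OR g5 = 0 OR 1 = 1
So g6 = 1.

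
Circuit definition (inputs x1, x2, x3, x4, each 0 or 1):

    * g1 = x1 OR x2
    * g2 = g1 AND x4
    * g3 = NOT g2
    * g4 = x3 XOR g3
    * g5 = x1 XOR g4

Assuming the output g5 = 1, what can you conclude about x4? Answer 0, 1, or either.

Both values of x4 occur among assignments with g5 = 1:
  x4=0: x1=0, x2=0, x3=0, x4=0
  x4=1: x1=0, x2=0, x3=0, x4=1

either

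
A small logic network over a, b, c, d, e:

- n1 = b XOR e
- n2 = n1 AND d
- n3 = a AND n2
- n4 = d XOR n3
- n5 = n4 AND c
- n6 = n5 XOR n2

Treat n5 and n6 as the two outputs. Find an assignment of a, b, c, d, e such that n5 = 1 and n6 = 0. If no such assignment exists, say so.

a=0, b=1, c=1, d=1, e=0

Check with a=0, b=1, c=1, d=1, e=0:
n1 = b XOR e = 1 XOR 0 = 1
n2 = n1 AND d = 1 AND 1 = 1
n3 = a AND n2 = 0 AND 1 = 0
n4 = d XOR n3 = 1 XOR 0 = 1
n5 = n4 AND c = 1 AND 1 = 1
n6 = n5 XOR n2 = 1 XOR 1 = 0
So n5 = 1 and n6 = 0.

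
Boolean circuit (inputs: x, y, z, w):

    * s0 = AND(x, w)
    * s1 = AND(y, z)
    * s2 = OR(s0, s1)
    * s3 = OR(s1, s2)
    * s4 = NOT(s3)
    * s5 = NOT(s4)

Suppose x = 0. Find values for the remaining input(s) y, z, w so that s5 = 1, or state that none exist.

y=1, z=1, w=1

Check with x = 0 and y=1, z=1, w=1:
s0 = AND(x, w) = AND(0, 1) = 0
s1 = AND(y, z) = AND(1, 1) = 1
s2 = OR(s0, s1) = OR(0, 1) = 1
s3 = OR(s1, s2) = OR(1, 1) = 1
s4 = NOT(s3) = NOT 1 = 0
s5 = NOT(s4) = NOT 0 = 1
So s5 = 1.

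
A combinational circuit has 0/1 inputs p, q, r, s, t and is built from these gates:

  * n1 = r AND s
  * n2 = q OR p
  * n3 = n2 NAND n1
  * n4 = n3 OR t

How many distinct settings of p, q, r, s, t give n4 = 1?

29

n4 = n3 OR t must be 1, so at least one of n3, t is 1.
Enumerating the 32 input combinations, 29 give n4 = 1 and 3 give n4 = 0.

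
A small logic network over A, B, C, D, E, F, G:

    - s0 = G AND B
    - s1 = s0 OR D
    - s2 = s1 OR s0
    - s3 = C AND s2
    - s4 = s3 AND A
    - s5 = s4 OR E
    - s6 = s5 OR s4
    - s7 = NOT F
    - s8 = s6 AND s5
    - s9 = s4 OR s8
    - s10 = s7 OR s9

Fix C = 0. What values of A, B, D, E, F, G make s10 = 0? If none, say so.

s10 = s7 OR s9 must be 0, so both s7 = 0 and s9 = 0.
s7 = NOT F must be 0, so F = 1.
Check with C = 0 and A=0, B=0, D=1, E=0, F=1, G=1:
s0 = G AND B = 1 AND 0 = 0
s1 = s0 OR D = 0 OR 1 = 1
s2 = s1 OR s0 = 1 OR 0 = 1
s3 = C AND s2 = 0 AND 1 = 0
s4 = s3 AND A = 0 AND 0 = 0
s5 = s4 OR E = 0 OR 0 = 0
s6 = s5 OR s4 = 0 OR 0 = 0
s7 = NOT F = NOT 1 = 0
s8 = s6 AND s5 = 0 AND 0 = 0
s9 = s4 OR s8 = 0 OR 0 = 0
s10 = s7 OR s9 = 0 OR 0 = 0
So s10 = 0.

A=0 B=0 D=1 E=0 F=1 G=1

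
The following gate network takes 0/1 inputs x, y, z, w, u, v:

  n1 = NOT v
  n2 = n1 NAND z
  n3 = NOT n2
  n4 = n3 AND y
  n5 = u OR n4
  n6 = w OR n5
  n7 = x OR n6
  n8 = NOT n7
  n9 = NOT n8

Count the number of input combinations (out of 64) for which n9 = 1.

57

n9 = NOT n8 must be 1, so n8 = 0.
n8 = NOT n7 must be 0, so n7 = 1.
Enumerating the 64 input combinations, 57 give n9 = 1 and 7 give n9 = 0.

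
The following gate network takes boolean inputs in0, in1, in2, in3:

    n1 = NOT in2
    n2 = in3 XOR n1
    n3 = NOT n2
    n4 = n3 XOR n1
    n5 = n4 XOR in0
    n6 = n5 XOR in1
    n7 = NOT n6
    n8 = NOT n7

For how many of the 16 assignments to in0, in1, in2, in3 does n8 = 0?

8

n8 = NOT n7 must be 0, so n7 = 1.
Enumerating the 16 input combinations, 8 give n8 = 0 and 8 give n8 = 1.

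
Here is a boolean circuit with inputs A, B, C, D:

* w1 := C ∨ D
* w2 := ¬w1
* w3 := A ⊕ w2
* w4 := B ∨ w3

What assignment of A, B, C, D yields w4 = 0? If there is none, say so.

A=0 B=0 C=1 D=0

Check with A=0 B=0 C=1 D=0:
w1 = C ∨ D = 1 ∨ 0 = 1
w2 = ¬w1 = ¬1 = 0
w3 = A ⊕ w2 = 0 ⊕ 0 = 0
w4 = B ∨ w3 = 0 ∨ 0 = 0
So w4 = 0 as required.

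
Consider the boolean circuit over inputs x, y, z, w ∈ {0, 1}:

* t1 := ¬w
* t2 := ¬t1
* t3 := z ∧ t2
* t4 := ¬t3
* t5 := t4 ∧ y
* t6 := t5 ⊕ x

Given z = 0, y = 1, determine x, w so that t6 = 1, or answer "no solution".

t6 = t5 ⊕ x must be 1, so t5 and x differ.
Check with z = 0, y = 1 and x=0, w=0:
t1 = ¬w = ¬0 = 1
t2 = ¬t1 = ¬1 = 0
t3 = z ∧ t2 = 0 ∧ 0 = 0
t4 = ¬t3 = ¬0 = 1
t5 = t4 ∧ y = 1 ∧ 1 = 1
t6 = t5 ⊕ x = 1 ⊕ 0 = 1
So t6 = 1.

x=0 w=0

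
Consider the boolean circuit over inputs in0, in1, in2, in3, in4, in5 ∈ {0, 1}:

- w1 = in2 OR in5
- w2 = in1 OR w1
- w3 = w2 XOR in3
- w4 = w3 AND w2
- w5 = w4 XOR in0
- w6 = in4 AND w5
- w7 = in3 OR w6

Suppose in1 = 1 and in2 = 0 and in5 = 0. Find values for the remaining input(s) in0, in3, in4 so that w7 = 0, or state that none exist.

w7 = in3 OR w6 must be 0, so both in3 = 0 and w6 = 0.
w6 = in4 AND w5 must be 0, so at least one of in4, w5 is 0.
Check with in1 = 1 and in2 = 0 and in5 = 0 and in0=1, in3=0, in4=0:
w1 = in2 OR in5 = 0 OR 0 = 0
w2 = in1 OR w1 = 1 OR 0 = 1
w3 = w2 XOR in3 = 1 XOR 0 = 1
w4 = w3 AND w2 = 1 AND 1 = 1
w5 = w4 XOR in0 = 1 XOR 1 = 0
w6 = in4 AND w5 = 0 AND 0 = 0
w7 = in3 OR w6 = 0 OR 0 = 0
So w7 = 0.

in0=1, in3=0, in4=0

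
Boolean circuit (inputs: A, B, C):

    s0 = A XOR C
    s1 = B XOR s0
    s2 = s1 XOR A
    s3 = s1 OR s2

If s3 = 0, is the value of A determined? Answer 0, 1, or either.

0

s3 = s1 OR s2 must be 0, so both s1 = 0 and s2 = 0.
Every assignment with s3 = 0 has A = 0; there are 2 such assignment(s).
  A=0, B=0, C=0
  A=0, B=1, C=1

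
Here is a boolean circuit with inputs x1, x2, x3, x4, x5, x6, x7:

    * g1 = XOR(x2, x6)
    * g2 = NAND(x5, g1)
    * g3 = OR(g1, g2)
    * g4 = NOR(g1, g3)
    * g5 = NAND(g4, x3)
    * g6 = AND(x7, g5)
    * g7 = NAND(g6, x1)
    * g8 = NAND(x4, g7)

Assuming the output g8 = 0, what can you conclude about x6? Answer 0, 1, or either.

either

Both values of x6 occur among assignments with g8 = 0:
  x6=0: x1=0, x2=0, x3=0, x4=1, x5=0, x6=0, x7=0
  x6=1: x1=0, x2=0, x3=0, x4=1, x5=0, x6=1, x7=0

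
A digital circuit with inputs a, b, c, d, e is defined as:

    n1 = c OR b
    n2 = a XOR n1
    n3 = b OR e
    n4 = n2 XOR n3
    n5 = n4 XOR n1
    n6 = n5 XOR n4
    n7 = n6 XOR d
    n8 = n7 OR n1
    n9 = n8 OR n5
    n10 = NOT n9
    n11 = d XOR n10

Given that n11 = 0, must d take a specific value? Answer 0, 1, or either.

n11 = d XOR n10 must be 0, so d and n10 are equal.
Every assignment with n11 = 0 has d = 0; there are 14 such assignment(s).

0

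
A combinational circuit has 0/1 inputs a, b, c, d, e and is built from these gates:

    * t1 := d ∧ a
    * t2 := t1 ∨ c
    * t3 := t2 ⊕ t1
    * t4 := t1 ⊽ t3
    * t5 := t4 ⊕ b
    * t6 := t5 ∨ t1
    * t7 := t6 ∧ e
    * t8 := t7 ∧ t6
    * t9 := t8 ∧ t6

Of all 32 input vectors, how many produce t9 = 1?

t9 = t8 ∧ t6 must be 1, so both t8 = 1 and t6 = 1.
t8 = t7 ∧ t6 must be 1, so both t7 = 1 and t6 = 1.
Enumerating the 32 input combinations, 10 give t9 = 1 and 22 give t9 = 0.

10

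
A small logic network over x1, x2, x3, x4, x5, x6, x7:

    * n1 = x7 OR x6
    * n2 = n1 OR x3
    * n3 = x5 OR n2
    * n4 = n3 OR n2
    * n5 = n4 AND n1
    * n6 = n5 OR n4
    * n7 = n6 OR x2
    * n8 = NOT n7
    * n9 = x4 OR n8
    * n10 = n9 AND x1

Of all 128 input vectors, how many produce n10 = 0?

95

n10 = n9 AND x1 must be 0, so at least one of n9, x1 is 0.
Enumerating the 128 input combinations, 95 give n10 = 0 and 33 give n10 = 1.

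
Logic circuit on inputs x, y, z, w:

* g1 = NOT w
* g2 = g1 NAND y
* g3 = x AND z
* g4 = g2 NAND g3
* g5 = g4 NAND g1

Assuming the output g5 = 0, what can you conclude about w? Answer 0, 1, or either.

0

g5 = g4 NAND g1 must be 0, so both g4 = 1 and g1 = 1.
g4 = g2 NAND g3 must be 1, so at least one of g2, g3 is 0.
g1 = NOT w must be 1, so w = 0.
Every assignment with g5 = 0 has w = 0; there are 7 such assignment(s).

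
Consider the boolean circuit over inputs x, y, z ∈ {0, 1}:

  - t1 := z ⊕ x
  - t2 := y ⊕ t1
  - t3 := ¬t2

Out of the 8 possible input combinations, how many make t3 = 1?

4

t3 = ¬t2 must be 1, so t2 = 0.
Enumerating the 8 input combinations, 4 give t3 = 1 and 4 give t3 = 0.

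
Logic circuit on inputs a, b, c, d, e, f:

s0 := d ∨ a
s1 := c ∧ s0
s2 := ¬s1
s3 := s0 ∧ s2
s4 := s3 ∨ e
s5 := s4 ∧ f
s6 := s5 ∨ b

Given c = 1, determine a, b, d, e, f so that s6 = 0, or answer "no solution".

a=1, b=0, d=0, e=0, f=1

s6 = s5 ∨ b must be 0, so both s5 = 0 and b = 0.
Check with c = 1 and a=1, b=0, d=0, e=0, f=1:
s0 = d ∨ a = 0 ∨ 1 = 1
s1 = c ∧ s0 = 1 ∧ 1 = 1
s2 = ¬s1 = ¬1 = 0
s3 = s0 ∧ s2 = 1 ∧ 0 = 0
s4 = s3 ∨ e = 0 ∨ 0 = 0
s5 = s4 ∧ f = 0 ∧ 1 = 0
s6 = s5 ∨ b = 0 ∨ 0 = 0
So s6 = 0.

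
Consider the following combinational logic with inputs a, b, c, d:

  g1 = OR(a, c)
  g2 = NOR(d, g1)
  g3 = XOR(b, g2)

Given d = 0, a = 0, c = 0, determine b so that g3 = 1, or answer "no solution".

b=0

Check with d = 0, a = 0, c = 0 and b=0:
g1 = OR(a, c) = OR(0, 0) = 0
g2 = NOR(d, g1) = NOR(0, 0) = 1
g3 = XOR(b, g2) = XOR(0, 1) = 1
So g3 = 1.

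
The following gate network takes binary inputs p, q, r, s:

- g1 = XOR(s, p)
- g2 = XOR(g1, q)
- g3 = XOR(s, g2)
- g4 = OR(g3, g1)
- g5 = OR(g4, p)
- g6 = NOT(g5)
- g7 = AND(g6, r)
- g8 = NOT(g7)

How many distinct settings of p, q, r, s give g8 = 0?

g8 = NOT(g7) must be 0, so g7 = 1.
g7 = AND(g6, r) must be 1, so both g6 = 1 and r = 1.
g6 = NOT(g5) must be 1, so g5 = 0.
Enumerating the 16 input combinations, 1 give g8 = 0 and 15 give g8 = 1.

1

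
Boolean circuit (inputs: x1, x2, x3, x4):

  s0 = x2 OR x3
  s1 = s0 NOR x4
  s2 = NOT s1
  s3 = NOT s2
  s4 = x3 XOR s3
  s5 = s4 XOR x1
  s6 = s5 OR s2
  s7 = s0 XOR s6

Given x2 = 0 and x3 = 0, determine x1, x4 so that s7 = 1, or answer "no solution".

s7 = s0 XOR s6 must be 1, so s0 and s6 differ.
Check with x2 = 0 and x3 = 0 and x1=0, x4=1:
s0 = x2 OR x3 = 0 OR 0 = 0
s1 = s0 NOR x4 = 0 NOR 1 = 0
s2 = NOT s1 = NOT 0 = 1
s3 = NOT s2 = NOT 1 = 0
s4 = x3 XOR s3 = 0 XOR 0 = 0
s5 = s4 XOR x1 = 0 XOR 0 = 0
s6 = s5 OR s2 = 0 OR 1 = 1
s7 = s0 XOR s6 = 0 XOR 1 = 1
So s7 = 1.

x1=0, x4=1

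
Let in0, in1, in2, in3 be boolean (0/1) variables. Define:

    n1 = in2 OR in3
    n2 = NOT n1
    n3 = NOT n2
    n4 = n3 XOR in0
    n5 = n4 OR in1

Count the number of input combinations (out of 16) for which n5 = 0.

4

n5 = n4 OR in1 must be 0, so both n4 = 0 and in1 = 0.
n4 = n3 XOR in0 must be 0, so n3 and in0 are equal.
Satisfying assignments:
  in0=0, in1=0, in2=0, in3=0
  in0=1, in1=0, in2=0, in3=1
  in0=1, in1=0, in2=1, in3=0
  in0=1, in1=0, in2=1, in3=1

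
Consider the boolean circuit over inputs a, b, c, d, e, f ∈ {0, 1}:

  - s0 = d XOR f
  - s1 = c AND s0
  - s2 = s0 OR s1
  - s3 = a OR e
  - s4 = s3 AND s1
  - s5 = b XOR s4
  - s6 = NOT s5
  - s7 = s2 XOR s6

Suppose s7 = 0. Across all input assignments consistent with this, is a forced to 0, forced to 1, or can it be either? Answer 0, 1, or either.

Both values of a occur among assignments with s7 = 0:
  a=0: a=0, b=0, c=0, d=0, e=0, f=1
  a=1: a=1, b=0, c=0, d=0, e=0, f=1

either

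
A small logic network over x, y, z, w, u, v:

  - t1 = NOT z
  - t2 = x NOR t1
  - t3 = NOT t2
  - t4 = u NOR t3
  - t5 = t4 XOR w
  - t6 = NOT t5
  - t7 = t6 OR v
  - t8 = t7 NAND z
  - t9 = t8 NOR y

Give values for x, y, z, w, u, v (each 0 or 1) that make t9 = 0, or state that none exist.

x=0 y=1 z=1 w=0 u=0 v=1

t9 = t8 NOR y must be 0, so at least one of t8, y is 1.
Check with x=0 y=1 z=1 w=0 u=0 v=1:
t1 = NOT z = NOT 1 = 0
t2 = x NOR t1 = 0 NOR 0 = 1
t3 = NOT t2 = NOT 1 = 0
t4 = u NOR t3 = 0 NOR 0 = 1
t5 = t4 XOR w = 1 XOR 0 = 1
t6 = NOT t5 = NOT 1 = 0
t7 = t6 OR v = 0 OR 1 = 1
t8 = t7 NAND z = 1 NAND 1 = 0
t9 = t8 NOR y = 0 NOR 1 = 0
So t9 = 0 as required.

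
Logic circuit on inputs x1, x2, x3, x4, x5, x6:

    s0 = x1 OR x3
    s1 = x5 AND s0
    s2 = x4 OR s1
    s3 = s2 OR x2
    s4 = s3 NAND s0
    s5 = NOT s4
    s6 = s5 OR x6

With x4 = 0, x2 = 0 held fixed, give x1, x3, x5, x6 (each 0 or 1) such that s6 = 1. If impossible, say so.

x1=0, x3=1, x5=1, x6=0

Check with x4 = 0, x2 = 0 and x1=0, x3=1, x5=1, x6=0:
s0 = x1 OR x3 = 0 OR 1 = 1
s1 = x5 AND s0 = 1 AND 1 = 1
s2 = x4 OR s1 = 0 OR 1 = 1
s3 = s2 OR x2 = 1 OR 0 = 1
s4 = s3 NAND s0 = 1 NAND 1 = 0
s5 = NOT s4 = NOT 0 = 1
s6 = s5 OR x6 = 1 OR 0 = 1
So s6 = 1.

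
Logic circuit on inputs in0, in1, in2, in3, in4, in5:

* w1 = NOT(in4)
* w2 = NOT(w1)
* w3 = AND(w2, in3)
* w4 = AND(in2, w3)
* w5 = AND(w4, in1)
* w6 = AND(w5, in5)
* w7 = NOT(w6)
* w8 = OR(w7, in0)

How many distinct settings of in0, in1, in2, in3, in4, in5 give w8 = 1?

w8 = OR(w7, in0) must be 1, so at least one of w7, in0 is 1.
Enumerating the 64 input combinations, 63 give w8 = 1 and 1 give w8 = 0.

63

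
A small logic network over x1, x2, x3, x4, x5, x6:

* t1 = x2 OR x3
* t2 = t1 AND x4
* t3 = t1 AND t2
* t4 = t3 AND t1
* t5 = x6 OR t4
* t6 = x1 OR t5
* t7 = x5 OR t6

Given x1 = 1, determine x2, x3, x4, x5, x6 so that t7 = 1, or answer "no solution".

x2=0, x3=1, x4=0, x5=0, x6=1

t7 = x5 OR t6 must be 1, so at least one of x5, t6 is 1.
Check with x1 = 1 and x2=0, x3=1, x4=0, x5=0, x6=1:
t1 = x2 OR x3 = 0 OR 1 = 1
t2 = t1 AND x4 = 1 AND 0 = 0
t3 = t1 AND t2 = 1 AND 0 = 0
t4 = t3 AND t1 = 0 AND 1 = 0
t5 = x6 OR t4 = 1 OR 0 = 1
t6 = x1 OR t5 = 1 OR 1 = 1
t7 = x5 OR t6 = 0 OR 1 = 1
So t7 = 1.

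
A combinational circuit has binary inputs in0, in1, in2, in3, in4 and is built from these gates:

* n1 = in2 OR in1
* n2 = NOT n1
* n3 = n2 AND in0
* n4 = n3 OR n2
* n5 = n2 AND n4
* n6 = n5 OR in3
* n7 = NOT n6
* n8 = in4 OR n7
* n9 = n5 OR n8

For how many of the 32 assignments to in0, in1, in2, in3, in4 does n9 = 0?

6

n9 = n5 OR n8 must be 0, so both n5 = 0 and n8 = 0.
n5 = n2 AND n4 must be 0, so at least one of n2, n4 is 0.
n8 = in4 OR n7 must be 0, so both in4 = 0 and n7 = 0.
Satisfying assignments:
  in0=0, in1=0, in2=1, in3=1, in4=0
  in0=0, in1=1, in2=0, in3=1, in4=0
  in0=0, in1=1, in2=1, in3=1, in4=0
  in0=1, in1=0, in2=1, in3=1, in4=0
  in0=1, in1=1, in2=0, in3=1, in4=0
  in0=1, in1=1, in2=1, in3=1, in4=0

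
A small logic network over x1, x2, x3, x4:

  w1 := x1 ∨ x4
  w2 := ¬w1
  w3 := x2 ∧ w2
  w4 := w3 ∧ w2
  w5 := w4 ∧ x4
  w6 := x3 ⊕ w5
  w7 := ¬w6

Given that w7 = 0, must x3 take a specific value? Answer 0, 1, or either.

w7 = ¬w6 must be 0, so w6 = 1.
w6 = x3 ⊕ w5 must be 1, so x3 and w5 differ.
Every assignment with w7 = 0 has x3 = 1; there are 8 such assignment(s).

1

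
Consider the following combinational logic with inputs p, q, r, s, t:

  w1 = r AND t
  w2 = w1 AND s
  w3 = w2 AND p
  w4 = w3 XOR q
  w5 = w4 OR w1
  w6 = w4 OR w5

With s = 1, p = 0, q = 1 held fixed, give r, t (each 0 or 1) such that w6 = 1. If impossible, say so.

w6 = w4 OR w5 must be 1, so at least one of w4, w5 is 1.
Check with s = 1, p = 0, q = 1 and r=0, t=0:
w1 = r AND t = 0 AND 0 = 0
w2 = w1 AND s = 0 AND 1 = 0
w3 = w2 AND p = 0 AND 0 = 0
w4 = w3 XOR q = 0 XOR 1 = 1
w5 = w4 OR w1 = 1 OR 0 = 1
w6 = w4 OR w5 = 1 OR 1 = 1
So w6 = 1.

r=0 t=0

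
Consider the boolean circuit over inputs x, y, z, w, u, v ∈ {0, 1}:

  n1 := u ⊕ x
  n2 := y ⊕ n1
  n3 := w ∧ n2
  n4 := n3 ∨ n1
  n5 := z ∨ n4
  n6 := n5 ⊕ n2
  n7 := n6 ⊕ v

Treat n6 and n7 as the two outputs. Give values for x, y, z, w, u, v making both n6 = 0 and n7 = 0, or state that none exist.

x=0 y=0 z=0 w=1 u=0 v=0

Check with x=0 y=0 z=0 w=1 u=0 v=0:
n1 = u ⊕ x = 0 ⊕ 0 = 0
n2 = y ⊕ n1 = 0 ⊕ 0 = 0
n3 = w ∧ n2 = 1 ∧ 0 = 0
n4 = n3 ∨ n1 = 0 ∨ 0 = 0
n5 = z ∨ n4 = 0 ∨ 0 = 0
n6 = n5 ⊕ n2 = 0 ⊕ 0 = 0
n7 = n6 ⊕ v = 0 ⊕ 0 = 0
So n6 = 0 and n7 = 0.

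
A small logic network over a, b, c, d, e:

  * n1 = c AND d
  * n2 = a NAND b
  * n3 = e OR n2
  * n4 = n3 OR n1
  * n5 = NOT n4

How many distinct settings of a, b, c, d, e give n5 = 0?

29

n5 = NOT n4 must be 0, so n4 = 1.
n4 = n3 OR n1 must be 1, so at least one of n3, n1 is 1.
Enumerating the 32 input combinations, 29 give n5 = 0 and 3 give n5 = 1.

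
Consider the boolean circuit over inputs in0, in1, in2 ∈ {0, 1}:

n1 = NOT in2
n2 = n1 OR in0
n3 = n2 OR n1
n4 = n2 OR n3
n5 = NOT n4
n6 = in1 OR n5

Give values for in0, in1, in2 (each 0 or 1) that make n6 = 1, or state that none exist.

Check with in0=1, in1=1, in2=0:
n1 = NOT in2 = NOT 0 = 1
n2 = n1 OR in0 = 1 OR 1 = 1
n3 = n2 OR n1 = 1 OR 1 = 1
n4 = n2 OR n3 = 1 OR 1 = 1
n5 = NOT n4 = NOT 1 = 0
n6 = in1 OR n5 = 1 OR 0 = 1
So n6 = 1 as required.

in0=1, in1=1, in2=0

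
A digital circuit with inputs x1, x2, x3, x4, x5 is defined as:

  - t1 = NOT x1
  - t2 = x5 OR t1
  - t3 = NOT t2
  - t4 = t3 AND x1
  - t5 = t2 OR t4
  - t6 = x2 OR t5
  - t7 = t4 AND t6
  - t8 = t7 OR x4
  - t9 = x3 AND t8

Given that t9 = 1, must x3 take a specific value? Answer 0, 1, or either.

1

t9 = x3 AND t8 must be 1, so both x3 = 1 and t8 = 1.
t8 = t7 OR x4 must be 1, so at least one of t7, x4 is 1.
Every assignment with t9 = 1 has x3 = 1; there are 10 such assignment(s).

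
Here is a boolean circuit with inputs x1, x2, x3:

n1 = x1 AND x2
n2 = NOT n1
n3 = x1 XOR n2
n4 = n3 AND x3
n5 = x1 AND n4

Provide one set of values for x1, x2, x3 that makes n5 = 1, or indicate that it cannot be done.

n5 = x1 AND n4 must be 1, so both x1 = 1 and n4 = 1.
Check with x1=1, x2=1, x3=1:
n1 = x1 AND x2 = 1 AND 1 = 1
n2 = NOT n1 = NOT 1 = 0
n3 = x1 XOR n2 = 1 XOR 0 = 1
n4 = n3 AND x3 = 1 AND 1 = 1
n5 = x1 AND n4 = 1 AND 1 = 1
So n5 = 1 as required.

x1=1, x2=1, x3=1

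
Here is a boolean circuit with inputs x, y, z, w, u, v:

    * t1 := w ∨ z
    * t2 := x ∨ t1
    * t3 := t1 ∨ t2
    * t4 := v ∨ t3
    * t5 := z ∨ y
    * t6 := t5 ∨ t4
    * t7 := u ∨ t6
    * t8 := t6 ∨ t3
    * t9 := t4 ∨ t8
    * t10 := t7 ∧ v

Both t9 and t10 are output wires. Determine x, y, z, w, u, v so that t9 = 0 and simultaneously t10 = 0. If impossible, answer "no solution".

x=0, y=0, z=0, w=0, u=1, v=0

Check with x=0, y=0, z=0, w=0, u=1, v=0:
t1 = w ∨ z = 0 ∨ 0 = 0
t2 = x ∨ t1 = 0 ∨ 0 = 0
t3 = t1 ∨ t2 = 0 ∨ 0 = 0
t4 = v ∨ t3 = 0 ∨ 0 = 0
t5 = z ∨ y = 0 ∨ 0 = 0
t6 = t5 ∨ t4 = 0 ∨ 0 = 0
t7 = u ∨ t6 = 1 ∨ 0 = 1
t8 = t6 ∨ t3 = 0 ∨ 0 = 0
t9 = t4 ∨ t8 = 0 ∨ 0 = 0
t10 = t7 ∧ v = 1 ∧ 0 = 0
So t9 = 0 and t10 = 0.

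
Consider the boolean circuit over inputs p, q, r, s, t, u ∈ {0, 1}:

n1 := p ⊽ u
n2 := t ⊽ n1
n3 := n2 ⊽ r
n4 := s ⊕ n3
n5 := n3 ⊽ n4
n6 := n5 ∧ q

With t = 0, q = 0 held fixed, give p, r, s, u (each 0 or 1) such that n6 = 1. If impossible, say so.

no solution exists

With t = 0, q = 0 fixed, none of the 16 settings of p, r, s, u give n6 = 1.
For example, with p=1, r=0, s=1, u=1:
n1 = p ⊽ u = 1 ⊽ 1 = 0
n2 = t ⊽ n1 = 0 ⊽ 0 = 1
n3 = n2 ⊽ r = 1 ⊽ 0 = 0
n4 = s ⊕ n3 = 1 ⊕ 0 = 1
n5 = n3 ⊽ n4 = 0 ⊽ 1 = 0
n6 = n5 ∧ q = 0 ∧ 0 = 0
giving n6 = 0 ≠ 1.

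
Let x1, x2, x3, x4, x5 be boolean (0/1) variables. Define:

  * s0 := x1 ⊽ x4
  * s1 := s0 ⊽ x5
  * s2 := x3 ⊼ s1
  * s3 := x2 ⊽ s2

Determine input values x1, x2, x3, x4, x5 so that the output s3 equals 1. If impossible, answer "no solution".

Check with x1=1, x2=0, x3=1, x4=0, x5=0:
s0 = x1 ⊽ x4 = 1 ⊽ 0 = 0
s1 = s0 ⊽ x5 = 0 ⊽ 0 = 1
s2 = x3 ⊼ s1 = 1 ⊼ 1 = 0
s3 = x2 ⊽ s2 = 0 ⊽ 0 = 1
So s3 = 1 as required.

x1=1, x2=0, x3=1, x4=0, x5=0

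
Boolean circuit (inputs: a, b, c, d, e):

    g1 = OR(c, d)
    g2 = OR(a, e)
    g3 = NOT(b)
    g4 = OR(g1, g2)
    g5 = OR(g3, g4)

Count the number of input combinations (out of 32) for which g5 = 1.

g5 = OR(g3, g4) must be 1, so at least one of g3, g4 is 1.
Enumerating the 32 input combinations, 31 give g5 = 1 and 1 give g5 = 0.

31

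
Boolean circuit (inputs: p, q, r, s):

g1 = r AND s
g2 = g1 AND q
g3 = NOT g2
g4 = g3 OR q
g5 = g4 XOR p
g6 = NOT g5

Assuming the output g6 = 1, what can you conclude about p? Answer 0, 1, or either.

1

g6 = NOT g5 must be 1, so g5 = 0.
g5 = g4 XOR p must be 0, so g4 and p are equal.
Every assignment with g6 = 1 has p = 1; there are 8 such assignment(s).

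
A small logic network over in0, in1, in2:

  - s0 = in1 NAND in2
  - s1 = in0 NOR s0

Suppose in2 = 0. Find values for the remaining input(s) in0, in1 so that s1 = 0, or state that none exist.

s1 = in0 NOR s0 must be 0, so at least one of in0, s0 is 1.
Check with in2 = 0 and in0=1, in1=0:
s0 = in1 NAND in2 = 0 NAND 0 = 1
s1 = in0 NOR s0 = 1 NOR 1 = 0
So s1 = 0.

in0=1, in1=0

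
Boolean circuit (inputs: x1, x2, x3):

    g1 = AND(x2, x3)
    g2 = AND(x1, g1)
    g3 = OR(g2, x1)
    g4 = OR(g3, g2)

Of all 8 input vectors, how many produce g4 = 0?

4

g4 = OR(g3, g2) must be 0, so both g3 = 0 and g2 = 0.
g3 = OR(g2, x1) must be 0, so both g2 = 0 and x1 = 0.
g2 = AND(x1, g1) must be 0, so at least one of x1, g1 is 0.
Satisfying assignments:
  x1=0, x2=0, x3=0
  x1=0, x2=0, x3=1
  x1=0, x2=1, x3=0
  x1=0, x2=1, x3=1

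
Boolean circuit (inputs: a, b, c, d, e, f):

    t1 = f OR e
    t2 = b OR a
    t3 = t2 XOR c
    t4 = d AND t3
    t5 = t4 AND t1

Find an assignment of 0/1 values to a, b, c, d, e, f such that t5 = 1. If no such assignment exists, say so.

Check with a=1, b=0, c=0, d=1, e=1, f=1:
t1 = f OR e = 1 OR 1 = 1
t2 = b OR a = 0 OR 1 = 1
t3 = t2 XOR c = 1 XOR 0 = 1
t4 = d AND t3 = 1 AND 1 = 1
t5 = t4 AND t1 = 1 AND 1 = 1
So t5 = 1 as required.

a=1, b=0, c=0, d=1, e=1, f=1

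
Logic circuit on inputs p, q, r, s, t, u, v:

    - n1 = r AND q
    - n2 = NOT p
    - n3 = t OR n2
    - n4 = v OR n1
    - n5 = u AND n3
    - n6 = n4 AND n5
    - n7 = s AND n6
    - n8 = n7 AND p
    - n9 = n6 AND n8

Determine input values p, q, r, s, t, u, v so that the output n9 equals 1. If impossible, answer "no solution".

p=1 q=0 r=1 s=1 t=1 u=1 v=1

n9 = n6 AND n8 must be 1, so both n6 = 1 and n8 = 1.
n6 = n4 AND n5 must be 1, so both n4 = 1 and n5 = 1.
n8 = n7 AND p must be 1, so both n7 = 1 and p = 1.
Check with p=1 q=0 r=1 s=1 t=1 u=1 v=1:
n1 = r AND q = 1 AND 0 = 0
n2 = NOT p = NOT 1 = 0
n3 = t OR n2 = 1 OR 0 = 1
n4 = v OR n1 = 1 OR 0 = 1
n5 = u AND n3 = 1 AND 1 = 1
n6 = n4 AND n5 = 1 AND 1 = 1
n7 = s AND n6 = 1 AND 1 = 1
n8 = n7 AND p = 1 AND 1 = 1
n9 = n6 AND n8 = 1 AND 1 = 1
So n9 = 1 as required.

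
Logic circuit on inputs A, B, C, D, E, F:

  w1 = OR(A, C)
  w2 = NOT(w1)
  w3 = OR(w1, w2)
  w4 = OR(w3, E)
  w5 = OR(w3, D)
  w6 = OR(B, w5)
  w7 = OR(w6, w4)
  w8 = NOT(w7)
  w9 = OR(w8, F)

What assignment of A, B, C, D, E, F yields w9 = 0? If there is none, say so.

A=0, B=0, C=1, D=0, E=0, F=0

w9 = OR(w8, F) must be 0, so both w8 = 0 and F = 0.
w8 = NOT(w7) must be 0, so w7 = 1.
w7 = OR(w6, w4) must be 1, so at least one of w6, w4 is 1.
Check with A=0, B=0, C=1, D=0, E=0, F=0:
w1 = OR(A, C) = OR(0, 1) = 1
w2 = NOT(w1) = NOT 1 = 0
w3 = OR(w1, w2) = OR(1, 0) = 1
w4 = OR(w3, E) = OR(1, 0) = 1
w5 = OR(w3, D) = OR(1, 0) = 1
w6 = OR(B, w5) = OR(0, 1) = 1
w7 = OR(w6, w4) = OR(1, 1) = 1
w8 = NOT(w7) = NOT 1 = 0
w9 = OR(w8, F) = OR(0, 0) = 0
So w9 = 0 as required.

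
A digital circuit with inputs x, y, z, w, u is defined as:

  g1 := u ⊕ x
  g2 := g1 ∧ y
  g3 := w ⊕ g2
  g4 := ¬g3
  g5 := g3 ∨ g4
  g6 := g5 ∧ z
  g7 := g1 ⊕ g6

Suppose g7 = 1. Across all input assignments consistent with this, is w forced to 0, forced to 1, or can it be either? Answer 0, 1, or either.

Both values of w occur among assignments with g7 = 1:
  w=0: x=0, y=0, z=0, w=0, u=1
  w=1: x=0, y=0, z=0, w=1, u=1

either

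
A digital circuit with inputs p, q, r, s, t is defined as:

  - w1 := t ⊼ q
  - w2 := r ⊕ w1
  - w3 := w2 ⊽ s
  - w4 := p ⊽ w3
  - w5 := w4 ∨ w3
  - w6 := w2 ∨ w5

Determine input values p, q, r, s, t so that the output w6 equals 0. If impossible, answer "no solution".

w6 = w2 ∨ w5 must be 0, so both w2 = 0 and w5 = 0.
Check with p=1, q=0, r=1, s=1, t=0:
w1 = t ⊼ q = 0 ⊼ 0 = 1
w2 = r ⊕ w1 = 1 ⊕ 1 = 0
w3 = w2 ⊽ s = 0 ⊽ 1 = 0
w4 = p ⊽ w3 = 1 ⊽ 0 = 0
w5 = w4 ∨ w3 = 0 ∨ 0 = 0
w6 = w2 ∨ w5 = 0 ∨ 0 = 0
So w6 = 0 as required.

p=1, q=0, r=1, s=1, t=0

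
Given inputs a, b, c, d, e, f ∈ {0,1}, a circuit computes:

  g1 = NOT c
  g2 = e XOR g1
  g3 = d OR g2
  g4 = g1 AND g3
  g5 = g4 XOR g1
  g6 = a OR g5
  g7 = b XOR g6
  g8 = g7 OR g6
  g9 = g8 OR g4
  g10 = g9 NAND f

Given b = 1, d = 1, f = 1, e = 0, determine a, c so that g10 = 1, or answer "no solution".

no solution exists

With b = 1, d = 1, f = 1, e = 0 fixed, none of the 4 settings of a, c give g10 = 1.
For example, with a=0, c=1:
g1 = NOT c = NOT 1 = 0
g2 = e XOR g1 = 0 XOR 0 = 0
g3 = d OR g2 = 1 OR 0 = 1
g4 = g1 AND g3 = 0 AND 1 = 0
g5 = g4 XOR g1 = 0 XOR 0 = 0
g6 = a OR g5 = 0 OR 0 = 0
g7 = b XOR g6 = 1 XOR 0 = 1
g8 = g7 OR g6 = 1 OR 0 = 1
g9 = g8 OR g4 = 1 OR 0 = 1
g10 = g9 NAND f = 1 NAND 1 = 0
giving g10 = 0 ≠ 1.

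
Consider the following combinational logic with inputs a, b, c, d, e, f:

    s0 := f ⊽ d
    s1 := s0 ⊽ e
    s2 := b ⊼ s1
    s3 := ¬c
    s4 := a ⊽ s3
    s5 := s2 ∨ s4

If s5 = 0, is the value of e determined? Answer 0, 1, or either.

0

s5 = s2 ∨ s4 must be 0, so both s2 = 0 and s4 = 0.
Every assignment with s5 = 0 has e = 0; there are 9 such assignment(s).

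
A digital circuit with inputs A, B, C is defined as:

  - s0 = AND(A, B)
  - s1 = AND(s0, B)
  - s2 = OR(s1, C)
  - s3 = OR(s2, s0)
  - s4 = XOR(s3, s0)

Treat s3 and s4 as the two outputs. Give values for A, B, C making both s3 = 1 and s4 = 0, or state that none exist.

A=1 B=1 C=1

Check with A=1 B=1 C=1:
s0 = AND(A, B) = AND(1, 1) = 1
s1 = AND(s0, B) = AND(1, 1) = 1
s2 = OR(s1, C) = OR(1, 1) = 1
s3 = OR(s2, s0) = OR(1, 1) = 1
s4 = XOR(s3, s0) = XOR(1, 1) = 0
So s3 = 1 and s4 = 0.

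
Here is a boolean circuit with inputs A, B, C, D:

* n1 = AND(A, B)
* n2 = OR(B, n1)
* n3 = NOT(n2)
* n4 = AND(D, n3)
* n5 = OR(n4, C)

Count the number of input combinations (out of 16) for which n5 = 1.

n5 = OR(n4, C) must be 1, so at least one of n4, C is 1.
Enumerating the 16 input combinations, 10 give n5 = 1 and 6 give n5 = 0.

10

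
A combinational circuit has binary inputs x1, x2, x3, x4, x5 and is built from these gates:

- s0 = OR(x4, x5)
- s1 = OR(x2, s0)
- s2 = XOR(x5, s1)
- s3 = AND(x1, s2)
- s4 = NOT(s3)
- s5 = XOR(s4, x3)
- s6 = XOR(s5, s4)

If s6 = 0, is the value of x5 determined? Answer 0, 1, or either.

Both values of x5 occur among assignments with s6 = 0:
  x5=0: x1=0, x2=0, x3=0, x4=0, x5=0
  x5=1: x1=0, x2=0, x3=0, x4=0, x5=1

either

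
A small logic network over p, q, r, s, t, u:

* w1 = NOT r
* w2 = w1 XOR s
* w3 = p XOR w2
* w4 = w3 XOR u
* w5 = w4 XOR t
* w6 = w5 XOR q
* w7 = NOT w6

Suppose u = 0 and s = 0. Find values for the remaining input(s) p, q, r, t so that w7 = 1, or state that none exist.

p=1 q=0 r=0 t=0

w7 = NOT w6 must be 1, so w6 = 0.
w6 = w5 XOR q must be 0, so w5 and q are equal.
Check with u = 0 and s = 0 and p=1, q=0, r=0, t=0:
w1 = NOT r = NOT 0 = 1
w2 = w1 XOR s = 1 XOR 0 = 1
w3 = p XOR w2 = 1 XOR 1 = 0
w4 = w3 XOR u = 0 XOR 0 = 0
w5 = w4 XOR t = 0 XOR 0 = 0
w6 = w5 XOR q = 0 XOR 0 = 0
w7 = NOT w6 = NOT 0 = 1
So w7 = 1.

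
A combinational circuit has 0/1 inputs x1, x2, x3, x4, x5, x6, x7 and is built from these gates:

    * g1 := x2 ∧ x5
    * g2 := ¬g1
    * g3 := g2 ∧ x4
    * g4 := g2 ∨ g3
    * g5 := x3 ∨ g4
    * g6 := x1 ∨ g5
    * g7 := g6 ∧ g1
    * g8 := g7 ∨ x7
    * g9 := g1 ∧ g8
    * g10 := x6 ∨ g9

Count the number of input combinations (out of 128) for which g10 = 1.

78

g10 = x6 ∨ g9 must be 1, so at least one of x6, g9 is 1.
Enumerating the 128 input combinations, 78 give g10 = 1 and 50 give g10 = 0.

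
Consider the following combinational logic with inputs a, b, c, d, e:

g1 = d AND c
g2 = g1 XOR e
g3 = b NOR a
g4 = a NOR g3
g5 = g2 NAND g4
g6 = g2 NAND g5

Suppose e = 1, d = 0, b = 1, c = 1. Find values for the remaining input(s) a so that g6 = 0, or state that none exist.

a=1

g6 = g2 NAND g5 must be 0, so both g2 = 1 and g5 = 1.
Check with e = 1, d = 0, b = 1, c = 1 and a=1:
g1 = d AND c = 0 AND 1 = 0
g2 = g1 XOR e = 0 XOR 1 = 1
g3 = b NOR a = 1 NOR 1 = 0
g4 = a NOR g3 = 1 NOR 0 = 0
g5 = g2 NAND g4 = 1 NAND 0 = 1
g6 = g2 NAND g5 = 1 NAND 1 = 0
So g6 = 0.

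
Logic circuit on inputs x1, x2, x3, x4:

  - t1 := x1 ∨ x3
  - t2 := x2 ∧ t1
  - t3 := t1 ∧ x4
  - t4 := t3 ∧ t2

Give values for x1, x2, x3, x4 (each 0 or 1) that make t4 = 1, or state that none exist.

x1=1, x2=1, x3=0, x4=1

t4 = t3 ∧ t2 must be 1, so both t3 = 1 and t2 = 1.
t3 = t1 ∧ x4 must be 1, so both t1 = 1 and x4 = 1.
Check with x1=1, x2=1, x3=0, x4=1:
t1 = x1 ∨ x3 = 1 ∨ 0 = 1
t2 = x2 ∧ t1 = 1 ∧ 1 = 1
t3 = t1 ∧ x4 = 1 ∧ 1 = 1
t4 = t3 ∧ t2 = 1 ∧ 1 = 1
So t4 = 1 as required.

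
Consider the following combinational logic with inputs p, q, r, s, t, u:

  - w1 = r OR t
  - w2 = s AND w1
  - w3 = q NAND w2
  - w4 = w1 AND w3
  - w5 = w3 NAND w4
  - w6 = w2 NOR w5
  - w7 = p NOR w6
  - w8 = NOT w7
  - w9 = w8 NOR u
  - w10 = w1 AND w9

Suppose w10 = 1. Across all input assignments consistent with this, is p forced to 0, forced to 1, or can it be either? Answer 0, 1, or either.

w10 = w1 AND w9 must be 1, so both w1 = 1 and w9 = 1.
w1 = r OR t must be 1, so at least one of r, t is 1.
w9 = w8 NOR u must be 1, so both w8 = 0 and u = 0.
Every assignment with w10 = 1 has p = 0; there are 6 such assignment(s).

0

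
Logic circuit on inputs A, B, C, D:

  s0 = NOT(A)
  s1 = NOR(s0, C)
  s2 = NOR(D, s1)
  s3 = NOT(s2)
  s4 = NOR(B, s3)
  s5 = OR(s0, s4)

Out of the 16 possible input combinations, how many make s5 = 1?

s5 = OR(s0, s4) must be 1, so at least one of s0, s4 is 1.
Enumerating the 16 input combinations, 9 give s5 = 1 and 7 give s5 = 0.

9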